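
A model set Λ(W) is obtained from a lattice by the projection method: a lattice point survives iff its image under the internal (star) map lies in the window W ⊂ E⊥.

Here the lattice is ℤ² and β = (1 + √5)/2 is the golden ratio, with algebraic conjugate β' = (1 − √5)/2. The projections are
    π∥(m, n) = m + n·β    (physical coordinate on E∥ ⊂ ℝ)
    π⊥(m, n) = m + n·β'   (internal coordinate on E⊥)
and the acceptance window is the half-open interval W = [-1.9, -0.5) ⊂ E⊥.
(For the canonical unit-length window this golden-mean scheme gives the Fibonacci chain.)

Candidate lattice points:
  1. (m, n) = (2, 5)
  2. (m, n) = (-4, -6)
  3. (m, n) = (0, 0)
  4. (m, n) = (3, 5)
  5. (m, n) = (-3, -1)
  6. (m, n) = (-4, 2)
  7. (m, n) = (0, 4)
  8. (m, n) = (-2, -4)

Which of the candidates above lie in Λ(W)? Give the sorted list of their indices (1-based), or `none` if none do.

1

Numerically β ≈ 1.6180 and β' = −1/β ≈ -0.6180.
[1] lift (2,5): star map gives -1.0902; window check -1.9 ≤ -1.0902 < -0.5 is true → IN Λ
[2] lift (-4,-6): star map gives -0.2918; window check -1.9 ≤ -0.2918 < -0.5 is false → out
[3] lift (0,0): star map gives 0.0000; window check -1.9 ≤ 0.0000 < -0.5 is false → out
[4] lift (3,5): star map gives -0.0902; window check -1.9 ≤ -0.0902 < -0.5 is false → out
[5] lift (-3,-1): star map gives -2.3820; window check -1.9 ≤ -2.3820 < -0.5 is false → out
[6] lift (-4,2): star map gives -5.2361; window check -1.9 ≤ -5.2361 < -0.5 is false → out
[7] lift (0,4): star map gives -2.4721; window check -1.9 ≤ -2.4721 < -0.5 is false → out
[8] lift (-2,-4): star map gives 0.4721; window check -1.9 ≤ 0.4721 < -0.5 is false → out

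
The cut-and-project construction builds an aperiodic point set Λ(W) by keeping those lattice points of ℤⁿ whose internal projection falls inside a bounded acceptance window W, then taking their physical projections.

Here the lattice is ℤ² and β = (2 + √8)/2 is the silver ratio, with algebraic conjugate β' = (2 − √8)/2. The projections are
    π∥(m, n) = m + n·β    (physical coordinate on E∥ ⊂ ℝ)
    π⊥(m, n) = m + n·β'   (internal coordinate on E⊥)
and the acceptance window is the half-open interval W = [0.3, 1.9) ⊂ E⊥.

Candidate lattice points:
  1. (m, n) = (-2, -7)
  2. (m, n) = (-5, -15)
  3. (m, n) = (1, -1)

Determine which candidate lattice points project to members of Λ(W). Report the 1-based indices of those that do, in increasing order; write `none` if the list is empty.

β' = (2−√8)/2 ≈ -0.41421.
#1 (-2,-7): internal coord -2 + (-7)·β' = +0.89949; +0.89949 ∈ [0.3, 1.9) → IN Λ
#2 (-5,-15): internal coord -5 + (-15)·β' = +1.21320; +1.21320 ∈ [0.3, 1.9) → IN Λ
#3 (1,-1): internal coord 1 + (-1)·β' = +1.41421; +1.41421 ∈ [0.3, 1.9) → IN Λ

1, 2, 3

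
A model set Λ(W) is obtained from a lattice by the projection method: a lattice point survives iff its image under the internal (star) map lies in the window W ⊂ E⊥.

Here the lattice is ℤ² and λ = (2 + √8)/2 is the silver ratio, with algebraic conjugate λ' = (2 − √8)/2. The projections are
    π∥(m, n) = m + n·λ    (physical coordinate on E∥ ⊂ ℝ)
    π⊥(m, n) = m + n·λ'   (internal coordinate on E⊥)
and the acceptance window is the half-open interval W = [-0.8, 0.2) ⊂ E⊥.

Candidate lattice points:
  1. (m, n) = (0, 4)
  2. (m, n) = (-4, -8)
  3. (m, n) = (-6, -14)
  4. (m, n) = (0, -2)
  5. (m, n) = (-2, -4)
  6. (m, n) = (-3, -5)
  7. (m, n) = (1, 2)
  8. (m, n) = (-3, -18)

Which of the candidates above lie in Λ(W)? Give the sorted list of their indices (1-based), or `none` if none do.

Compute λ' = (2−√8)/2 = -0.41421, so π⊥(m,n) = m -0.41421·n.
[1] lift (0,4): star map gives -1.65685; window check -0.8 ≤ -1.65685 < 0.2 is false → out
[2] lift (-4,-8): star map gives -0.68629; window check -0.8 ≤ -0.68629 < 0.2 is true → IN Λ
[3] lift (-6,-14): star map gives -0.20101; window check -0.8 ≤ -0.20101 < 0.2 is true → IN Λ
[4] lift (0,-2): star map gives 0.82843; window check -0.8 ≤ 0.82843 < 0.2 is false → out
[5] lift (-2,-4): star map gives -0.34315; window check -0.8 ≤ -0.34315 < 0.2 is true → IN Λ
[6] lift (-3,-5): star map gives -0.92893; window check -0.8 ≤ -0.92893 < 0.2 is false → out
[7] lift (1,2): star map gives 0.17157; window check -0.8 ≤ 0.17157 < 0.2 is true → IN Λ
[8] lift (-3,-18): star map gives 4.45584; window check -0.8 ≤ 4.45584 < 0.2 is false → out

2, 3, 5, 7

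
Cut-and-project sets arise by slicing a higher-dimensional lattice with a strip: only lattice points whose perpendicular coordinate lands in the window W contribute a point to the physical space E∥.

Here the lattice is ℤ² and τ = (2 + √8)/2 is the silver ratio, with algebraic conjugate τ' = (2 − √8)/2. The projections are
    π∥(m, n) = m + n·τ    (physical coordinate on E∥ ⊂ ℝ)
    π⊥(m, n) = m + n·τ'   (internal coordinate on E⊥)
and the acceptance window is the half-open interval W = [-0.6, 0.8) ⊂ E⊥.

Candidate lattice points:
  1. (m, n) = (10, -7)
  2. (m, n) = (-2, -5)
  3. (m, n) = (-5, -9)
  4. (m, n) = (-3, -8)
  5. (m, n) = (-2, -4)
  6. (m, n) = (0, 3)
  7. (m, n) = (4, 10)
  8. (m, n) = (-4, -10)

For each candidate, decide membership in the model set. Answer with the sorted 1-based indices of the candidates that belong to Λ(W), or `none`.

τ' = (2−√8)/2 ≈ -0.414214.
[1] lift (10,-7): star map gives 12.899495; window check -0.6 ≤ 12.899495 < 0.8 is false → out
[2] lift (-2,-5): star map gives 0.071068; window check -0.6 ≤ 0.071068 < 0.8 is true → IN Λ
[3] lift (-5,-9): star map gives -1.272078; window check -0.6 ≤ -1.272078 < 0.8 is false → out
[4] lift (-3,-8): star map gives 0.313708; window check -0.6 ≤ 0.313708 < 0.8 is true → IN Λ
[5] lift (-2,-4): star map gives -0.343146; window check -0.6 ≤ -0.343146 < 0.8 is true → IN Λ
[6] lift (0,3): star map gives -1.242641; window check -0.6 ≤ -1.242641 < 0.8 is false → out
[7] lift (4,10): star map gives -0.142136; window check -0.6 ≤ -0.142136 < 0.8 is true → IN Λ
[8] lift (-4,-10): star map gives 0.142136; window check -0.6 ≤ 0.142136 < 0.8 is true → IN Λ

2, 4, 5, 7, 8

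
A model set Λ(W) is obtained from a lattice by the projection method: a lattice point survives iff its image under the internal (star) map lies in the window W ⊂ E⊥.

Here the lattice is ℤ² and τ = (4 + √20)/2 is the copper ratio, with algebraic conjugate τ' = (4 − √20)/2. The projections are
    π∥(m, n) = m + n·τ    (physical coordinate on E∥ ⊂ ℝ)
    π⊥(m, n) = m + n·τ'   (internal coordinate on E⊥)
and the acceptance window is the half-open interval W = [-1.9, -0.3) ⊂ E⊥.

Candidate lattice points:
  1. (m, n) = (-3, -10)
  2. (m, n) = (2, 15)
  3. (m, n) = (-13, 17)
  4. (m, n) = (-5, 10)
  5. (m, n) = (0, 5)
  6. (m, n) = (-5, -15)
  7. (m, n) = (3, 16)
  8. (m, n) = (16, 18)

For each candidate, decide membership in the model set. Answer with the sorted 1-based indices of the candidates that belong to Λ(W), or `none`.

Compute τ' = (4−√20)/2 = -0.236068, so π⊥(m,n) = m -0.236068·n.
[1] lift (-3,-10): star map gives -0.639320; window check -1.9 ≤ -0.639320 < -0.3 is true → IN Λ
[2] lift (2,15): star map gives -1.541020; window check -1.9 ≤ -1.541020 < -0.3 is true → IN Λ
[3] lift (-13,17): star map gives -17.013156; window check -1.9 ≤ -17.013156 < -0.3 is false → out
[4] lift (-5,10): star map gives -7.360680; window check -1.9 ≤ -7.360680 < -0.3 is false → out
[5] lift (0,5): star map gives -1.180340; window check -1.9 ≤ -1.180340 < -0.3 is true → IN Λ
[6] lift (-5,-15): star map gives -1.458980; window check -1.9 ≤ -1.458980 < -0.3 is true → IN Λ
[7] lift (3,16): star map gives -0.777088; window check -1.9 ≤ -0.777088 < -0.3 is true → IN Λ
[8] lift (16,18): star map gives 11.750776; window check -1.9 ≤ 11.750776 < -0.3 is false → out

1, 2, 5, 6, 7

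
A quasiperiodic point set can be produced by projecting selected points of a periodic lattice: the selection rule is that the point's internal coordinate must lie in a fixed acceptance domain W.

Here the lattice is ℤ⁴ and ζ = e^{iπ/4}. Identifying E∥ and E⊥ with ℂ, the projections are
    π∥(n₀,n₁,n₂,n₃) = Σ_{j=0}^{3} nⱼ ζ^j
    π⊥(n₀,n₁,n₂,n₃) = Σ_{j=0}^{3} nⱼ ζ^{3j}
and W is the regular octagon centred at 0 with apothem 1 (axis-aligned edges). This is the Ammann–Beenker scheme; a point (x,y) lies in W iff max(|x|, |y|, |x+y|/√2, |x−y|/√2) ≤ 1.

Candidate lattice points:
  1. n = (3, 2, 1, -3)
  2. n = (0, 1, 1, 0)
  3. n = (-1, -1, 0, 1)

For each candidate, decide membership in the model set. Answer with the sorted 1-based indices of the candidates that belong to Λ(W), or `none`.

Internal map: ζ^{3j} for j=0..3 gives (1,0), (−√2/2,√2/2), (0,−1), (√2/2,√2/2).
#1 (3, 2, 1, -3): internal (-0.5355, -1.7071); octagon support 1.7071 vs apothem 1 → ∉ W
#2 (0, 1, 1, 0): internal (-0.7071, -0.2929); octagon support 0.7071 vs apothem 1 → ∈ W
#3 (-1, -1, 0, 1): internal (0.4142, 0.0000); octagon support 0.4142 vs apothem 1 → ∈ W

2, 3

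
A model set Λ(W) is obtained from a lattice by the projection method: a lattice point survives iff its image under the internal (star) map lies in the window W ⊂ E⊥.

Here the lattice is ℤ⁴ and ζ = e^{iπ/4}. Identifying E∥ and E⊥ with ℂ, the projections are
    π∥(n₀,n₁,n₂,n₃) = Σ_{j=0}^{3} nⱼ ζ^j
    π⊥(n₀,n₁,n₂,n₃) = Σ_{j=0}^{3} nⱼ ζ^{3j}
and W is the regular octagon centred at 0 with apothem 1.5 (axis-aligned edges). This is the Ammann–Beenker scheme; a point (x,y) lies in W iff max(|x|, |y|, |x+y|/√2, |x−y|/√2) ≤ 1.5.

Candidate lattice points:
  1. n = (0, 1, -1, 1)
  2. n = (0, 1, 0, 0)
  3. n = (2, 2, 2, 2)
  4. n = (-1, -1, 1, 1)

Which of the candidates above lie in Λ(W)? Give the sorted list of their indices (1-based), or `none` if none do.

Internal map: ζ^{3j} for j=0..3 gives (1,0), (−√2/2,√2/2), (0,−1), (√2/2,√2/2).
candidate 1: n = (0, 1, -1, 1) → π⊥ ≈ (+0.00000, +2.41421); max(|x|,|y|,|x±y|/√2) = 2.41421 > 1.5 ⇒ ∉ W
candidate 2: n = (0, 1, 0, 0) → π⊥ ≈ (-0.70711, +0.70711); max(|x|,|y|,|x±y|/√2) = 1.00000 ≤ 1.5 ⇒ ∈ W
candidate 3: n = (2, 2, 2, 2) → π⊥ ≈ (+2.00000, +0.82843); max(|x|,|y|,|x±y|/√2) = 2.00000 > 1.5 ⇒ ∉ W
candidate 4: n = (-1, -1, 1, 1) → π⊥ ≈ (+0.41421, -1.00000); max(|x|,|y|,|x±y|/√2) = 1.00000 ≤ 1.5 ⇒ ∈ W

2, 4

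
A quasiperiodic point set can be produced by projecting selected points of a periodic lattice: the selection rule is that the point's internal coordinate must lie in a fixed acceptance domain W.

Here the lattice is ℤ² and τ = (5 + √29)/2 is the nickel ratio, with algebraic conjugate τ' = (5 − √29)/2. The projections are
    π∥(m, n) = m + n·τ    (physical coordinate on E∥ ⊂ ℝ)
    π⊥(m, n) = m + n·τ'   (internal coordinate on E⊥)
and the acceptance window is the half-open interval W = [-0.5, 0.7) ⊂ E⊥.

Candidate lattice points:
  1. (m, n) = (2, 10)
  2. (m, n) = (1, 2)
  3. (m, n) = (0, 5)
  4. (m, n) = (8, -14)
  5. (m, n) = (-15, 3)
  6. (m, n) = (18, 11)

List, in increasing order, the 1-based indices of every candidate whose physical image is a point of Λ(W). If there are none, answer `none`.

1, 2

τ' = (5−√29)/2 ≈ -0.192582.
[1] lift (2,10): star map gives 0.074176; window check -0.5 ≤ 0.074176 < 0.7 is true → IN Λ
[2] lift (1,2): star map gives 0.614835; window check -0.5 ≤ 0.614835 < 0.7 is true → IN Λ
[3] lift (0,5): star map gives -0.962912; window check -0.5 ≤ -0.962912 < 0.7 is false → out
[4] lift (8,-14): star map gives 10.696154; window check -0.5 ≤ 10.696154 < 0.7 is false → out
[5] lift (-15,3): star map gives -15.577747; window check -0.5 ≤ -15.577747 < 0.7 is false → out
[6] lift (18,11): star map gives 15.881594; window check -0.5 ≤ 15.881594 < 0.7 is false → out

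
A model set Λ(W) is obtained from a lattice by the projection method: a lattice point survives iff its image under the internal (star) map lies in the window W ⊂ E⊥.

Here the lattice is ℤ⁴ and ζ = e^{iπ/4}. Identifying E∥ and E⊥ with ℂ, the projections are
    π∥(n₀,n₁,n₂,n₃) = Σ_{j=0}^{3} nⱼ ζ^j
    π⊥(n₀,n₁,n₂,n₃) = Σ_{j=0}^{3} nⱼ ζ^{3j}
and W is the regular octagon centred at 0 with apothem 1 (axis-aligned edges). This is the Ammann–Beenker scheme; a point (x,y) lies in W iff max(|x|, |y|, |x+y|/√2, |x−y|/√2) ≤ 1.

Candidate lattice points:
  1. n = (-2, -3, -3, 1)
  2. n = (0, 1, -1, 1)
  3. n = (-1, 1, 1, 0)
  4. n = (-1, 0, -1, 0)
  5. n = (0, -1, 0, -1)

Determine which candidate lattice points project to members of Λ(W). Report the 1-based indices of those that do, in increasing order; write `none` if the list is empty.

π⊥(n) = n₀ + n₁ζ³ + n₂ζ⁶ + n₃ζ⁹ where ζ = e^{iπ/4}.
#1 (-2, -3, -3, 1): internal (0.8284, 1.5858); octagon support 1.7071 vs apothem 1 → ∉ W
#2 (0, 1, -1, 1): internal (0.0000, 2.4142); octagon support 2.4142 vs apothem 1 → ∉ W
#3 (-1, 1, 1, 0): internal (-1.7071, -0.2929); octagon support 1.7071 vs apothem 1 → ∉ W
#4 (-1, 0, -1, 0): internal (-1.0000, 1.0000); octagon support 1.4142 vs apothem 1 → ∉ W
#5 (0, -1, 0, -1): internal (0.0000, -1.4142); octagon support 1.4142 vs apothem 1 → ∉ W

none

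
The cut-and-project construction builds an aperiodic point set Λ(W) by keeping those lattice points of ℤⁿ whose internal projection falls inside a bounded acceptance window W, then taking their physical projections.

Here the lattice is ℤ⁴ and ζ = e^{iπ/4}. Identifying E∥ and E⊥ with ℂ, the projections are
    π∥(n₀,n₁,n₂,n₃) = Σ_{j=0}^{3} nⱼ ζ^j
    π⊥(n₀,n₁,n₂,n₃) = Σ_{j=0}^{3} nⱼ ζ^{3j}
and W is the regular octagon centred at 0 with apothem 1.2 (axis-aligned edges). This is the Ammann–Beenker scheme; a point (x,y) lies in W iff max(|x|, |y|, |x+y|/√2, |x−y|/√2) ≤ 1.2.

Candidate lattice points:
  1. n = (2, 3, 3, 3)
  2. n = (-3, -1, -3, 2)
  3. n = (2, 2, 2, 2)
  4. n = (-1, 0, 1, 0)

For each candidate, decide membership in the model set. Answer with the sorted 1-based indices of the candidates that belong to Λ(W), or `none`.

With ζ = e^{iπ/4} the internal vectors are ζ^0,ζ^3,ζ^6,ζ^9.
#1 (2, 3, 3, 3): internal (2.0000, 1.2426); octagon support 2.2929 vs apothem 1.2 → ∉ W
#2 (-3, -1, -3, 2): internal (-0.8787, 3.7071); octagon support 3.7071 vs apothem 1.2 → ∉ W
#3 (2, 2, 2, 2): internal (2.0000, 0.8284); octagon support 2.0000 vs apothem 1.2 → ∉ W
#4 (-1, 0, 1, 0): internal (-1.0000, -1.0000); octagon support 1.4142 vs apothem 1.2 → ∉ W

none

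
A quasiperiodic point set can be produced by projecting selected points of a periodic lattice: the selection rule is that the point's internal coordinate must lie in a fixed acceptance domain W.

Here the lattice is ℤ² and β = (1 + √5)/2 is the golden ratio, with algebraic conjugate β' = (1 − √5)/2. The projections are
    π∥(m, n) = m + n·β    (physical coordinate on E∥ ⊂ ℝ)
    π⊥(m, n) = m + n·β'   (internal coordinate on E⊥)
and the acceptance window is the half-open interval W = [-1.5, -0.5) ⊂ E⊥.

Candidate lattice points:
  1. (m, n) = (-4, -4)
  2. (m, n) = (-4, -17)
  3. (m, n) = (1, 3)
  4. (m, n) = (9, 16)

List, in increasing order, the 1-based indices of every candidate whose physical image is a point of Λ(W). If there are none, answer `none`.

β' = (1−√5)/2 ≈ -0.6180.
[1] lift (-4,-4): star map gives -1.5279; window check -1.5 ≤ -1.5279 < -0.5 is false → out
[2] lift (-4,-17): star map gives 6.5066; window check -1.5 ≤ 6.5066 < -0.5 is false → out
[3] lift (1,3): star map gives -0.8541; window check -1.5 ≤ -0.8541 < -0.5 is true → IN Λ
[4] lift (9,16): star map gives -0.8885; window check -1.5 ≤ -0.8885 < -0.5 is true → IN Λ

3, 4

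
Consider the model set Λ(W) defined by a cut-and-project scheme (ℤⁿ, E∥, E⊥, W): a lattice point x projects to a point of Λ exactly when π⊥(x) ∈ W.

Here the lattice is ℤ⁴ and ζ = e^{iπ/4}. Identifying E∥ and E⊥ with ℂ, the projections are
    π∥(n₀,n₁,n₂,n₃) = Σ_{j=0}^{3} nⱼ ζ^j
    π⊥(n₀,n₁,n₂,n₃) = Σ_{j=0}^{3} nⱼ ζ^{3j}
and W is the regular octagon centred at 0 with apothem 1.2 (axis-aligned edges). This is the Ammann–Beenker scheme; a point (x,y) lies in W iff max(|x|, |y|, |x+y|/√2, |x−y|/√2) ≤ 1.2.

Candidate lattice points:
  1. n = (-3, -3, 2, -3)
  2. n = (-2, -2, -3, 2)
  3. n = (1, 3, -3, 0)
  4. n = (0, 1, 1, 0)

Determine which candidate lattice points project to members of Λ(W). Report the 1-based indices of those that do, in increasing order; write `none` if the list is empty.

π⊥(n) = n₀ + n₁ζ³ + n₂ζ⁶ + n₃ζ⁹ where ζ = e^{iπ/4}.
#1 (-3, -3, 2, -3): internal (-3.00000, -6.24264); octagon support 6.53553 vs apothem 1.2 → ∉ W
#2 (-2, -2, -3, 2): internal (0.82843, 3.00000); octagon support 3.00000 vs apothem 1.2 → ∉ W
#3 (1, 3, -3, 0): internal (-1.12132, 5.12132); octagon support 5.12132 vs apothem 1.2 → ∉ W
#4 (0, 1, 1, 0): internal (-0.70711, -0.29289); octagon support 0.70711 vs apothem 1.2 → ∈ W

4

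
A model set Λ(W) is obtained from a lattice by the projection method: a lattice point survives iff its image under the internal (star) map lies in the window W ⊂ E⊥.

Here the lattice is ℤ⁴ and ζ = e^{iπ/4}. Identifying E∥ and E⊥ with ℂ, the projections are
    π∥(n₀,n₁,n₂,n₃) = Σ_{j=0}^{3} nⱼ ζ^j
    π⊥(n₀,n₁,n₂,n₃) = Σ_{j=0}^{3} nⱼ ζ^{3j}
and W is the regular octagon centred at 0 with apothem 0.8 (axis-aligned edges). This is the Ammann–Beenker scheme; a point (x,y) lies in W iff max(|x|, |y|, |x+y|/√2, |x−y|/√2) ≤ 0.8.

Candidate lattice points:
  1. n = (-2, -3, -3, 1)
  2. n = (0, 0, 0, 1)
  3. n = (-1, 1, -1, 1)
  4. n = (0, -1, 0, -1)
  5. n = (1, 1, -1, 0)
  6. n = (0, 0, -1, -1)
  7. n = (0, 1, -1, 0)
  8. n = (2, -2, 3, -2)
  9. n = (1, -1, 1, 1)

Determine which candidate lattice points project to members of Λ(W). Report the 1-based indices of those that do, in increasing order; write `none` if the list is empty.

π⊥(n) = n₀ + n₁ζ³ + n₂ζ⁶ + n₃ζ⁹ where ζ = e^{iπ/4}.
candidate 1: n = (-2, -3, -3, 1) → π⊥ ≈ (+0.828427, +1.585786); max(|x|,|y|,|x±y|/√2) = 1.707107 > 0.8 ⇒ ∉ W
candidate 2: n = (0, 0, 0, 1) → π⊥ ≈ (+0.707107, +0.707107); max(|x|,|y|,|x±y|/√2) = 1.000000 > 0.8 ⇒ ∉ W
candidate 3: n = (-1, 1, -1, 1) → π⊥ ≈ (-1.000000, +2.414214); max(|x|,|y|,|x±y|/√2) = 2.414214 > 0.8 ⇒ ∉ W
candidate 4: n = (0, -1, 0, -1) → π⊥ ≈ (+0.000000, -1.414214); max(|x|,|y|,|x±y|/√2) = 1.414214 > 0.8 ⇒ ∉ W
candidate 5: n = (1, 1, -1, 0) → π⊥ ≈ (+0.292893, +1.707107); max(|x|,|y|,|x±y|/√2) = 1.707107 > 0.8 ⇒ ∉ W
candidate 6: n = (0, 0, -1, -1) → π⊥ ≈ (-0.707107, +0.292893); max(|x|,|y|,|x±y|/√2) = 0.707107 ≤ 0.8 ⇒ ∈ W
candidate 7: n = (0, 1, -1, 0) → π⊥ ≈ (-0.707107, +1.707107); max(|x|,|y|,|x±y|/√2) = 1.707107 > 0.8 ⇒ ∉ W
candidate 8: n = (2, -2, 3, -2) → π⊥ ≈ (+2.000000, -5.828427); max(|x|,|y|,|x±y|/√2) = 5.828427 > 0.8 ⇒ ∉ W
candidate 9: n = (1, -1, 1, 1) → π⊥ ≈ (+2.414214, -1.000000); max(|x|,|y|,|x±y|/√2) = 2.414214 > 0.8 ⇒ ∉ W

6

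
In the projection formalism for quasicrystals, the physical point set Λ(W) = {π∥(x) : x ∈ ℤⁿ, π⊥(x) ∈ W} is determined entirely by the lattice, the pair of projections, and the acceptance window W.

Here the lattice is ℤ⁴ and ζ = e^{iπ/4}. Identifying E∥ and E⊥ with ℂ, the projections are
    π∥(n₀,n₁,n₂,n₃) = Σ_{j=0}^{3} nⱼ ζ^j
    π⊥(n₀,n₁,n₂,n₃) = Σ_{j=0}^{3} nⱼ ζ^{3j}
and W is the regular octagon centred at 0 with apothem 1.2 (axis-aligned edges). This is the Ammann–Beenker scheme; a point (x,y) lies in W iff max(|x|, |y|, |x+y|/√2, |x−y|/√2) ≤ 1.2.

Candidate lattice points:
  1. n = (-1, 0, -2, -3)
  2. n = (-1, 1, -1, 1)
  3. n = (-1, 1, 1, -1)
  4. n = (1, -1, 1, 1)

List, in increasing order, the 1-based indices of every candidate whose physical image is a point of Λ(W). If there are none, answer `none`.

none

Internal map: ζ^{3j} for j=0..3 gives (1,0), (−√2/2,√2/2), (0,−1), (√2/2,√2/2).
#1 (-1, 0, -2, -3): internal (-3.121320, -0.121320); octagon support 3.121320 vs apothem 1.2 → ∉ W
#2 (-1, 1, -1, 1): internal (-1.000000, 2.414214); octagon support 2.414214 vs apothem 1.2 → ∉ W
#3 (-1, 1, 1, -1): internal (-2.414214, -1.000000); octagon support 2.414214 vs apothem 1.2 → ∉ W
#4 (1, -1, 1, 1): internal (2.414214, -1.000000); octagon support 2.414214 vs apothem 1.2 → ∉ W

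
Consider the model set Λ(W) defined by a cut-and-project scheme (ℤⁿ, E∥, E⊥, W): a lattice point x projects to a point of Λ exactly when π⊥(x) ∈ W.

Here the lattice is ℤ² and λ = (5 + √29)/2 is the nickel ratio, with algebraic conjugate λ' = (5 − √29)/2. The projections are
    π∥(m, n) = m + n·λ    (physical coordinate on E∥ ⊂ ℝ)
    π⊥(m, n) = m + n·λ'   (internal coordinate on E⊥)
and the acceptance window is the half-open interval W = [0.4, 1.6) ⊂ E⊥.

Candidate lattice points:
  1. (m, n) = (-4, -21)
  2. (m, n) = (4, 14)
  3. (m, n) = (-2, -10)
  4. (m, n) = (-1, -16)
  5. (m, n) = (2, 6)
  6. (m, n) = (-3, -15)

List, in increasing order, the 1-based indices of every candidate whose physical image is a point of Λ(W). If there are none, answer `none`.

Numerically λ ≈ 5.19258 and λ' = −1/λ ≈ -0.19258.
[1] lift (-4,-21): star map gives 0.04423; window check 0.4 ≤ 0.04423 < 1.6 is false → out
[2] lift (4,14): star map gives 1.30385; window check 0.4 ≤ 1.30385 < 1.6 is true → IN Λ
[3] lift (-2,-10): star map gives -0.07418; window check 0.4 ≤ -0.07418 < 1.6 is false → out
[4] lift (-1,-16): star map gives 2.08132; window check 0.4 ≤ 2.08132 < 1.6 is false → out
[5] lift (2,6): star map gives 0.84451; window check 0.4 ≤ 0.84451 < 1.6 is true → IN Λ
[6] lift (-3,-15): star map gives -0.11126; window check 0.4 ≤ -0.11126 < 1.6 is false → out

2, 5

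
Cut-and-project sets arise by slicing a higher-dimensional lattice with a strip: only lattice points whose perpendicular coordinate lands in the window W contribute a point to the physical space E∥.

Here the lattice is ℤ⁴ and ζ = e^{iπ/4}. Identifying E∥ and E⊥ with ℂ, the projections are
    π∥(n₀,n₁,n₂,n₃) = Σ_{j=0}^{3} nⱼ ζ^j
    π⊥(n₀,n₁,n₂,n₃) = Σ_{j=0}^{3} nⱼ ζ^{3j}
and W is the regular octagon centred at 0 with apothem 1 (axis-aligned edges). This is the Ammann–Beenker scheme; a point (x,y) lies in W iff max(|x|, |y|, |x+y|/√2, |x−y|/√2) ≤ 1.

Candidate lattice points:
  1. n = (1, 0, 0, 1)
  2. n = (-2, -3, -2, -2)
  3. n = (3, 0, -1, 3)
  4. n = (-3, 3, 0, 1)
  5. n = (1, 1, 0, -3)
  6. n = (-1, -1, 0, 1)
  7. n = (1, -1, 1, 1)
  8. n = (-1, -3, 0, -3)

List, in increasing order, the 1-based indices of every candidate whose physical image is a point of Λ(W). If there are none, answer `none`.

6

π⊥(n) = n₀ + n₁ζ³ + n₂ζ⁶ + n₃ζ⁹ where ζ = e^{iπ/4}.
candidate 1: n = (1, 0, 0, 1) → π⊥ ≈ (+1.7071, +0.7071); max(|x|,|y|,|x±y|/√2) = 1.7071 > 1 ⇒ ∉ W
candidate 2: n = (-2, -3, -2, -2) → π⊥ ≈ (-1.2929, -1.5355); max(|x|,|y|,|x±y|/√2) = 2.0000 > 1 ⇒ ∉ W
candidate 3: n = (3, 0, -1, 3) → π⊥ ≈ (+5.1213, +3.1213); max(|x|,|y|,|x±y|/√2) = 5.8284 > 1 ⇒ ∉ W
candidate 4: n = (-3, 3, 0, 1) → π⊥ ≈ (-4.4142, +2.8284); max(|x|,|y|,|x±y|/√2) = 5.1213 > 1 ⇒ ∉ W
candidate 5: n = (1, 1, 0, -3) → π⊥ ≈ (-1.8284, -1.4142); max(|x|,|y|,|x±y|/√2) = 2.2929 > 1 ⇒ ∉ W
candidate 6: n = (-1, -1, 0, 1) → π⊥ ≈ (+0.4142, +0.0000); max(|x|,|y|,|x±y|/√2) = 0.4142 ≤ 1 ⇒ ∈ W
candidate 7: n = (1, -1, 1, 1) → π⊥ ≈ (+2.4142, -1.0000); max(|x|,|y|,|x±y|/√2) = 2.4142 > 1 ⇒ ∉ W
candidate 8: n = (-1, -3, 0, -3) → π⊥ ≈ (-1.0000, -4.2426); max(|x|,|y|,|x±y|/√2) = 4.2426 > 1 ⇒ ∉ W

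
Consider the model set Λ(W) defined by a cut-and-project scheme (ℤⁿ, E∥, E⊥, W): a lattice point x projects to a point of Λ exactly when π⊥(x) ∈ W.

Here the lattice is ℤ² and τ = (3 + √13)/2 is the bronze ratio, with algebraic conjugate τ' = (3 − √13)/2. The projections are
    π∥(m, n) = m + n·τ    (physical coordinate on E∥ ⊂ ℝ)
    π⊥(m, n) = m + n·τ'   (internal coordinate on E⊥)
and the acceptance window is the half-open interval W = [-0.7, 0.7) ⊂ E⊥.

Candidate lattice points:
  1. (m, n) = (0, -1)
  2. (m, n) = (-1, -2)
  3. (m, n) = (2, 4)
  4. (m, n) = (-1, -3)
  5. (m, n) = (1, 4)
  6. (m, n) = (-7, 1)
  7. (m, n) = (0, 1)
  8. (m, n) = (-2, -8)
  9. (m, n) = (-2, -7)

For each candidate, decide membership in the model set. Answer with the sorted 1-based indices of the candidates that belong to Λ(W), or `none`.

1, 2, 4, 5, 7, 8, 9

Numerically τ ≈ 3.3028 and τ' = −1/τ ≈ -0.3028.
[1] lift (0,-1): star map gives 0.3028; window check -0.7 ≤ 0.3028 < 0.7 is true → IN Λ
[2] lift (-1,-2): star map gives -0.3944; window check -0.7 ≤ -0.3944 < 0.7 is true → IN Λ
[3] lift (2,4): star map gives 0.7889; window check -0.7 ≤ 0.7889 < 0.7 is false → out
[4] lift (-1,-3): star map gives -0.0917; window check -0.7 ≤ -0.0917 < 0.7 is true → IN Λ
[5] lift (1,4): star map gives -0.2111; window check -0.7 ≤ -0.2111 < 0.7 is true → IN Λ
[6] lift (-7,1): star map gives -7.3028; window check -0.7 ≤ -7.3028 < 0.7 is false → out
[7] lift (0,1): star map gives -0.3028; window check -0.7 ≤ -0.3028 < 0.7 is true → IN Λ
[8] lift (-2,-8): star map gives 0.4222; window check -0.7 ≤ 0.4222 < 0.7 is true → IN Λ
[9] lift (-2,-7): star map gives 0.1194; window check -0.7 ≤ 0.1194 < 0.7 is true → IN Λ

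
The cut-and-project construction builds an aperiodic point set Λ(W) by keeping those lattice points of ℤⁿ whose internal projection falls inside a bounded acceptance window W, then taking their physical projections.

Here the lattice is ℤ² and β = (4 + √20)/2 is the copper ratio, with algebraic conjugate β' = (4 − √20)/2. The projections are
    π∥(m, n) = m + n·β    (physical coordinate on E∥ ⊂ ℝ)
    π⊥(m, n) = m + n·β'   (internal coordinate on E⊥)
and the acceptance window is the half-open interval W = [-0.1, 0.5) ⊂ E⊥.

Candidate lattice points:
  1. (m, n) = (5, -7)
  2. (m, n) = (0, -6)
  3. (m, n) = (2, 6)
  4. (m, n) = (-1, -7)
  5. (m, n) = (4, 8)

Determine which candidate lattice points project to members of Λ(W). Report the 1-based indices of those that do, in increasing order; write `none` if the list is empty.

none

Numerically β ≈ 4.2361 and β' = −1/β ≈ -0.2361.
#1 (5,-7): internal coord 5 + (-7)·β' = +6.6525; +6.6525 ∉ [-0.1, 0.5) → out
#2 (0,-6): internal coord 0 + (-6)·β' = +1.4164; +1.4164 ∉ [-0.1, 0.5) → out
#3 (2,6): internal coord 2 + (6)·β' = +0.5836; +0.5836 ∉ [-0.1, 0.5) → out
#4 (-1,-7): internal coord -1 + (-7)·β' = +0.6525; +0.6525 ∉ [-0.1, 0.5) → out
#5 (4,8): internal coord 4 + (8)·β' = +2.1115; +2.1115 ∉ [-0.1, 0.5) → out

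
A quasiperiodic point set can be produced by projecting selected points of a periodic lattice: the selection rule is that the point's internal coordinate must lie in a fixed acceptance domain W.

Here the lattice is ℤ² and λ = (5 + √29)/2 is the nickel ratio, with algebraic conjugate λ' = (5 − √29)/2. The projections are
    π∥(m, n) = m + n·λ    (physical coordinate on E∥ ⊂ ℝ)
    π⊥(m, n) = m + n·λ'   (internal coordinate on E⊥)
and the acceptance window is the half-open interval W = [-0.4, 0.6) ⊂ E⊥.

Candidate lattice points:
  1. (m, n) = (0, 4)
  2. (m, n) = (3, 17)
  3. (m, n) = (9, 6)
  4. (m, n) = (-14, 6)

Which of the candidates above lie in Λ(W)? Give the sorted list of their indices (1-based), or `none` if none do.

2

Numerically λ ≈ 5.19258 and λ' = −1/λ ≈ -0.19258.
#1 (0,4): internal coord 0 + (4)·λ' = -0.77033; -0.77033 ∉ [-0.4, 0.6) → out
#2 (3,17): internal coord 3 + (17)·λ' = -0.27390; -0.27390 ∈ [-0.4, 0.6) → IN Λ
#3 (9,6): internal coord 9 + (6)·λ' = +7.84451; +7.84451 ∉ [-0.4, 0.6) → out
#4 (-14,6): internal coord -14 + (6)·λ' = -15.15549; -15.15549 ∉ [-0.4, 0.6) → out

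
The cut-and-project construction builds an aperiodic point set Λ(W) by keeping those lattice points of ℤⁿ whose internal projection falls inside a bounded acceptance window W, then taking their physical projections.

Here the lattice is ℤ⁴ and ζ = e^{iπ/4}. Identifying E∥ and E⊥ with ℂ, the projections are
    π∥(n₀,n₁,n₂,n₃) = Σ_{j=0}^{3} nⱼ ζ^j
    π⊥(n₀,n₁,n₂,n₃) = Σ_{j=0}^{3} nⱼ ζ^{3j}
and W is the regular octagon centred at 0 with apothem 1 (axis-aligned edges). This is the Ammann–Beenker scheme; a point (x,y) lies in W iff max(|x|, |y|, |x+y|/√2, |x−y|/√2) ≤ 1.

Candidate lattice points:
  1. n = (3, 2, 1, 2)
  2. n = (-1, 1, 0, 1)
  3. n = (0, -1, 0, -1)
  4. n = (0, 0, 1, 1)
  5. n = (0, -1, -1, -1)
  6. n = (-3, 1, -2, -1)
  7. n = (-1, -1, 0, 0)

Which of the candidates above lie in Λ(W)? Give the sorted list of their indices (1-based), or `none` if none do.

4, 5, 7

π⊥(n) = n₀ + n₁ζ³ + n₂ζ⁶ + n₃ζ⁹ where ζ = e^{iπ/4}.
candidate 1: n = (3, 2, 1, 2) → π⊥ ≈ (+3.00000, +1.82843); max(|x|,|y|,|x±y|/√2) = 3.41421 > 1 ⇒ ∉ W
candidate 2: n = (-1, 1, 0, 1) → π⊥ ≈ (-1.00000, +1.41421); max(|x|,|y|,|x±y|/√2) = 1.70711 > 1 ⇒ ∉ W
candidate 3: n = (0, -1, 0, -1) → π⊥ ≈ (+0.00000, -1.41421); max(|x|,|y|,|x±y|/√2) = 1.41421 > 1 ⇒ ∉ W
candidate 4: n = (0, 0, 1, 1) → π⊥ ≈ (+0.70711, -0.29289); max(|x|,|y|,|x±y|/√2) = 0.70711 ≤ 1 ⇒ ∈ W
candidate 5: n = (0, -1, -1, -1) → π⊥ ≈ (+0.00000, -0.41421); max(|x|,|y|,|x±y|/√2) = 0.41421 ≤ 1 ⇒ ∈ W
candidate 6: n = (-3, 1, -2, -1) → π⊥ ≈ (-4.41421, +2.00000); max(|x|,|y|,|x±y|/√2) = 4.53553 > 1 ⇒ ∉ W
candidate 7: n = (-1, -1, 0, 0) → π⊥ ≈ (-0.29289, -0.70711); max(|x|,|y|,|x±y|/√2) = 0.70711 ≤ 1 ⇒ ∈ W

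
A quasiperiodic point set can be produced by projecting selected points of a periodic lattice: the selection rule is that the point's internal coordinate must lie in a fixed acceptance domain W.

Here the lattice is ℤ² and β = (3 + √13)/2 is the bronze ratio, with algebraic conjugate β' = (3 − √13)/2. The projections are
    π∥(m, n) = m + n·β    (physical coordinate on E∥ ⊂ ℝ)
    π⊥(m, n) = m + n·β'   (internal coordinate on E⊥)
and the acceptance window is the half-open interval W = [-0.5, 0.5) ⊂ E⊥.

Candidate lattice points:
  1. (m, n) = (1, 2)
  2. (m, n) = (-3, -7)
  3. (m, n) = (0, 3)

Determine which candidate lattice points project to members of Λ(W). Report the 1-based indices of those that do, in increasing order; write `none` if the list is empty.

β' = (3−√13)/2 ≈ -0.3028.
#1 (1,2): internal coord 1 + (2)·β' = +0.3944; +0.3944 ∈ [-0.5, 0.5) → IN Λ
#2 (-3,-7): internal coord -3 + (-7)·β' = -0.8806; -0.8806 ∉ [-0.5, 0.5) → out
#3 (0,3): internal coord 0 + (3)·β' = -0.9083; -0.9083 ∉ [-0.5, 0.5) → out

1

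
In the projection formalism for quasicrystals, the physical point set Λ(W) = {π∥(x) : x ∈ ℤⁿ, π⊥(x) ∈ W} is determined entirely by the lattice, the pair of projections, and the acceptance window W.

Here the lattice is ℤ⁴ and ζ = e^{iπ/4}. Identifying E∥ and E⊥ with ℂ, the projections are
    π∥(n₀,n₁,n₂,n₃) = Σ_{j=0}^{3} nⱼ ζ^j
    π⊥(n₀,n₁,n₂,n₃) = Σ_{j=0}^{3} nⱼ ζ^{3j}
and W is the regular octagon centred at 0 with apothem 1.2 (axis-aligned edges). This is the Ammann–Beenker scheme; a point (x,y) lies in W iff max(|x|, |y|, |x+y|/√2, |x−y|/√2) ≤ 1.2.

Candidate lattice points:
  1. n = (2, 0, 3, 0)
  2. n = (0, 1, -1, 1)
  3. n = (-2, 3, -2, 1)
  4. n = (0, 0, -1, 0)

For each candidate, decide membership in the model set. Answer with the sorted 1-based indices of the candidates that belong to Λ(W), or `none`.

4

π⊥(n) = n₀ + n₁ζ³ + n₂ζ⁶ + n₃ζ⁹ where ζ = e^{iπ/4}.
#1 (2, 0, 3, 0): internal (2.000000, -3.000000); octagon support 3.535534 vs apothem 1.2 → ∉ W
#2 (0, 1, -1, 1): internal (0.000000, 2.414214); octagon support 2.414214 vs apothem 1.2 → ∉ W
#3 (-2, 3, -2, 1): internal (-3.414214, 4.828427); octagon support 5.828427 vs apothem 1.2 → ∉ W
#4 (0, 0, -1, 0): internal (0.000000, 1.000000); octagon support 1.000000 vs apothem 1.2 → ∈ W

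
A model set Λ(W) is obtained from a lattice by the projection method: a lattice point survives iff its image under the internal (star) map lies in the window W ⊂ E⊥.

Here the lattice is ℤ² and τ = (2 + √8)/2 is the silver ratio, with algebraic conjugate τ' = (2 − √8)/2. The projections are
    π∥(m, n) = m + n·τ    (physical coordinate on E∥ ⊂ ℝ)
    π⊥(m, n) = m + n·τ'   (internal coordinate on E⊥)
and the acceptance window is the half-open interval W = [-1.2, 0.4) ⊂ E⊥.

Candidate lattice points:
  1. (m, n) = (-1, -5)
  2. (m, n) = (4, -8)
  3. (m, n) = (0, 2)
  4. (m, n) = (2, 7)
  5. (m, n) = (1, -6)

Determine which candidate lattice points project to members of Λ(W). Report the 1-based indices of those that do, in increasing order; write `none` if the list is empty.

3, 4

τ' = (2−√8)/2 ≈ -0.41421.
#1 (-1,-5): internal coord -1 + (-5)·τ' = +1.07107; +1.07107 ∉ [-1.2, 0.4) → out
#2 (4,-8): internal coord 4 + (-8)·τ' = +7.31371; +7.31371 ∉ [-1.2, 0.4) → out
#3 (0,2): internal coord 0 + (2)·τ' = -0.82843; -0.82843 ∈ [-1.2, 0.4) → IN Λ
#4 (2,7): internal coord 2 + (7)·τ' = -0.89949; -0.89949 ∈ [-1.2, 0.4) → IN Λ
#5 (1,-6): internal coord 1 + (-6)·τ' = +3.48528; +3.48528 ∉ [-1.2, 0.4) → out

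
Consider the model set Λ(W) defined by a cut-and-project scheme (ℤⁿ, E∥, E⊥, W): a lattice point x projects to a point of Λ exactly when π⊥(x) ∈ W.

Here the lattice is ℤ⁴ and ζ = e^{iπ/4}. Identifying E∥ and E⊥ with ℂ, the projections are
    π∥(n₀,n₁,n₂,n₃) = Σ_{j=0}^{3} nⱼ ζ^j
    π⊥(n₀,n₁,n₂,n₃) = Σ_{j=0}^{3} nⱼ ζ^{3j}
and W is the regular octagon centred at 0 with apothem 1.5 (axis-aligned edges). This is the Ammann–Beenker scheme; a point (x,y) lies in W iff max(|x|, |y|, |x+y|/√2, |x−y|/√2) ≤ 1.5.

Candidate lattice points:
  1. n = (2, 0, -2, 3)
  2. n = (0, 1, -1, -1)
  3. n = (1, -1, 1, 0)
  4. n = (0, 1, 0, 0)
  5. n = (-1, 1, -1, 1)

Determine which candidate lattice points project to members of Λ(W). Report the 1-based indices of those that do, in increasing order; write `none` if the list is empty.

4

With ζ = e^{iπ/4} the internal vectors are ζ^0,ζ^3,ζ^6,ζ^9.
candidate 1: n = (2, 0, -2, 3) → π⊥ ≈ (+4.1213, +4.1213); max(|x|,|y|,|x±y|/√2) = 5.8284 > 1.5 ⇒ ∉ W
candidate 2: n = (0, 1, -1, -1) → π⊥ ≈ (-1.4142, +1.0000); max(|x|,|y|,|x±y|/√2) = 1.7071 > 1.5 ⇒ ∉ W
candidate 3: n = (1, -1, 1, 0) → π⊥ ≈ (+1.7071, -1.7071); max(|x|,|y|,|x±y|/√2) = 2.4142 > 1.5 ⇒ ∉ W
candidate 4: n = (0, 1, 0, 0) → π⊥ ≈ (-0.7071, +0.7071); max(|x|,|y|,|x±y|/√2) = 1.0000 ≤ 1.5 ⇒ ∈ W
candidate 5: n = (-1, 1, -1, 1) → π⊥ ≈ (-1.0000, +2.4142); max(|x|,|y|,|x±y|/√2) = 2.4142 > 1.5 ⇒ ∉ W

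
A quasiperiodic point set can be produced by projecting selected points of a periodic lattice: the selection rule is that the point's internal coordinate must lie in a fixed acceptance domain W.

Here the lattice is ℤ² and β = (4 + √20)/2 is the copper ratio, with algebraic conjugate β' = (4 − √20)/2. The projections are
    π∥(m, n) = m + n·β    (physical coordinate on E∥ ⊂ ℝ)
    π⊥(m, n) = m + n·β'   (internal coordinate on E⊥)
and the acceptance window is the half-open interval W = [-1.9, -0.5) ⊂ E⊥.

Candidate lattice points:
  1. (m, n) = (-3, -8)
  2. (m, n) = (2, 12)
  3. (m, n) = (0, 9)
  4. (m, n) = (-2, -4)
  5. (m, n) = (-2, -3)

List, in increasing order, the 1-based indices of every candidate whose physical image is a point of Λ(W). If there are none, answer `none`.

Compute β' = (4−√20)/2 = -0.236068, so π⊥(m,n) = m -0.236068·n.
[1] lift (-3,-8): star map gives -1.111456; window check -1.9 ≤ -1.111456 < -0.5 is true → IN Λ
[2] lift (2,12): star map gives -0.832816; window check -1.9 ≤ -0.832816 < -0.5 is true → IN Λ
[3] lift (0,9): star map gives -2.124612; window check -1.9 ≤ -2.124612 < -0.5 is false → out
[4] lift (-2,-4): star map gives -1.055728; window check -1.9 ≤ -1.055728 < -0.5 is true → IN Λ
[5] lift (-2,-3): star map gives -1.291796; window check -1.9 ≤ -1.291796 < -0.5 is true → IN Λ

1, 2, 4, 5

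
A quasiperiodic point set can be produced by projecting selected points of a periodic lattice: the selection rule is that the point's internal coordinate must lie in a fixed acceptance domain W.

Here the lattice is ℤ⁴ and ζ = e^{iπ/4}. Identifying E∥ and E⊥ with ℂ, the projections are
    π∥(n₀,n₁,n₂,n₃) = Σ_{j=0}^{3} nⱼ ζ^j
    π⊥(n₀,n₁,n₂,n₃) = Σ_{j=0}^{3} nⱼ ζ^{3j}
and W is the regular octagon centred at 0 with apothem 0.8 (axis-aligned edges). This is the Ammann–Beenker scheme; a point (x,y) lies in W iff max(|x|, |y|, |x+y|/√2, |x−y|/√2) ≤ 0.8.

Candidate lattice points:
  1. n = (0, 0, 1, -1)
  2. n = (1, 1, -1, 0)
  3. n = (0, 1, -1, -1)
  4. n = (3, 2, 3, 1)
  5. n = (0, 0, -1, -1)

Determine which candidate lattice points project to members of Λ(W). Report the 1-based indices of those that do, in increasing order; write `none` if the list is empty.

5

With ζ = e^{iπ/4} the internal vectors are ζ^0,ζ^3,ζ^6,ζ^9.
candidate 1: n = (0, 0, 1, -1) → π⊥ ≈ (-0.707107, -1.707107); max(|x|,|y|,|x±y|/√2) = 1.707107 > 0.8 ⇒ ∉ W
candidate 2: n = (1, 1, -1, 0) → π⊥ ≈ (+0.292893, +1.707107); max(|x|,|y|,|x±y|/√2) = 1.707107 > 0.8 ⇒ ∉ W
candidate 3: n = (0, 1, -1, -1) → π⊥ ≈ (-1.414214, +1.000000); max(|x|,|y|,|x±y|/√2) = 1.707107 > 0.8 ⇒ ∉ W
candidate 4: n = (3, 2, 3, 1) → π⊥ ≈ (+2.292893, -0.878680); max(|x|,|y|,|x±y|/√2) = 2.292893 > 0.8 ⇒ ∉ W
candidate 5: n = (0, 0, -1, -1) → π⊥ ≈ (-0.707107, +0.292893); max(|x|,|y|,|x±y|/√2) = 0.707107 ≤ 0.8 ⇒ ∈ W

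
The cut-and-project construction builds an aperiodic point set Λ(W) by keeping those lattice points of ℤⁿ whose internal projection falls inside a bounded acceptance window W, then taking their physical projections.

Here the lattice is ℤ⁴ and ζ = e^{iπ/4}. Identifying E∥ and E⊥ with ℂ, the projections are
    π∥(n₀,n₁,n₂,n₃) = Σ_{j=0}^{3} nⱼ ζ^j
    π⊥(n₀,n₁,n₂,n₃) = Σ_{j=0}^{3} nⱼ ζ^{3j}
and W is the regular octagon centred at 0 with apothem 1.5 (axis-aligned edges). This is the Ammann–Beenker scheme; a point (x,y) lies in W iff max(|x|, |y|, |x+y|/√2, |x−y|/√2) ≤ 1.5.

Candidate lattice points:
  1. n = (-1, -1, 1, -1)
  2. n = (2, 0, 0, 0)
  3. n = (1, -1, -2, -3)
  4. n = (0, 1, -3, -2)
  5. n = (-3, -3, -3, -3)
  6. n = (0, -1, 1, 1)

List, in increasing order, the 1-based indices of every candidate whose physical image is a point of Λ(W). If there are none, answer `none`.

Internal map: ζ^{3j} for j=0..3 gives (1,0), (−√2/2,√2/2), (0,−1), (√2/2,√2/2).
#1 (-1, -1, 1, -1): internal (-1.0000, -2.4142); octagon support 2.4142 vs apothem 1.5 → ∉ W
#2 (2, 0, 0, 0): internal (2.0000, 0.0000); octagon support 2.0000 vs apothem 1.5 → ∉ W
#3 (1, -1, -2, -3): internal (-0.4142, -0.8284); octagon support 0.8787 vs apothem 1.5 → ∈ W
#4 (0, 1, -3, -2): internal (-2.1213, 2.2929); octagon support 3.1213 vs apothem 1.5 → ∉ W
#5 (-3, -3, -3, -3): internal (-3.0000, -1.2426); octagon support 3.0000 vs apothem 1.5 → ∉ W
#6 (0, -1, 1, 1): internal (1.4142, -1.0000); octagon support 1.7071 vs apothem 1.5 → ∉ W

3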